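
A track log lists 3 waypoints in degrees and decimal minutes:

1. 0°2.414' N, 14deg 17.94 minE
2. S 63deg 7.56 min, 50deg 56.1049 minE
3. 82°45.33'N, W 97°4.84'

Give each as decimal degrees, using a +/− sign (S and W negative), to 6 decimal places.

1. 0.040233, 14.299000
2. -63.126000, 50.935082
3. 82.755500, -97.080667

Point 1:
  Lat: 2.414′ = 0.040233°; total 0.0402333
  N ⇒ keep positive
  λ: 14 + 17.94/60 = 14.2990000
  E → positive
Point 2:
  Lat: 7.56′ = 0.126000°; total 63.1260000
  hemisphere S, so the sign is −
  Lon: 50 + 56.1049/60 = 50.9350817
  E → positive
Point 3:
  Latitude: 82 + 45.33/60 = 82.7555000
  N ⇒ keep positive
  Longitude: 97 + 4.84/60 = 97.0806667
  hemisphere W, so the sign is −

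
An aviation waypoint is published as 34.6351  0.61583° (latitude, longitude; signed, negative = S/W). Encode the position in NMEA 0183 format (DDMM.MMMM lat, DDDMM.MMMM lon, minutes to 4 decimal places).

3438.1060,N / 00036.9498,E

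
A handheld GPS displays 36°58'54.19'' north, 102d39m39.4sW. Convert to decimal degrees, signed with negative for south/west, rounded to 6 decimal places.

φ: 58′ + 54.19″ = 58.90317′; 36 + 58.90317/60 = 36.9817194
N → positive
Lon: 102 + 39/60 + 39.4/3600 = 102.6609444
hemisphere W, so the sign is −

36.981719, -102.660944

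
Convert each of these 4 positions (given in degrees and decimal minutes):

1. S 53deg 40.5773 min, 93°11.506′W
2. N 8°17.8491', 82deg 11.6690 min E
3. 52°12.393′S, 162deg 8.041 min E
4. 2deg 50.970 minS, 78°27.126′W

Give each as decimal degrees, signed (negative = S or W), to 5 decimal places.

Point 1:
  Lat: 53 + 40.5773/60 = 53.676288
  S → negative
  Longitude: 11.506′ = 0.191767°; total 93.191767
  hemisphere W, so the sign is −
Point 2:
  Latitude: 17.8491′ = 0.297485°; total 8.297485
  N → positive
  Longitude: 11.669′ = 0.194483°; total 82.194483
  E ⇒ keep positive
Point 3:
  Latitude: 52 + 12.393/60 = 52.206550
  S ⇒ negate
  λ: 8.041′ = 0.134017°; total 162.134017
  E ⇒ keep positive
Point 4:
  φ: 2 + 50.97/60 = 2.849500
  S → negative
  Longitude: 78 + 27.126/60 = 78.452100
  hemisphere W, so the sign is −

1. -53.67629, -93.19177
2. 8.29749, 82.19448
3. -52.20655, 162.13402
4. -2.84950, -78.45210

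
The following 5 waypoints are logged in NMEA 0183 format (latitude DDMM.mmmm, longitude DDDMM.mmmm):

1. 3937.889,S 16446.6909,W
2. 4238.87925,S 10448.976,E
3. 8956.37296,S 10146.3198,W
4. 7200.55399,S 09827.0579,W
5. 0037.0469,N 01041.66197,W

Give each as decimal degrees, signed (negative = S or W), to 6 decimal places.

1. -39.631483, -164.778182
2. -42.647988, 104.816267
3. -89.939549, -101.771997
4. -72.009233, -98.450965
5. 0.617448, -10.694366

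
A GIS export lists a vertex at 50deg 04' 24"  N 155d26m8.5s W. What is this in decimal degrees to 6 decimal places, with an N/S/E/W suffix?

50.073333° N, 155.435694° W

φ: 50 + 4/60 + 24/3600 = 50.0733333
λ: 155° + 26/60 + 8.5/3600 = 155 + 0.433333 + 0.002361 = 155.4356944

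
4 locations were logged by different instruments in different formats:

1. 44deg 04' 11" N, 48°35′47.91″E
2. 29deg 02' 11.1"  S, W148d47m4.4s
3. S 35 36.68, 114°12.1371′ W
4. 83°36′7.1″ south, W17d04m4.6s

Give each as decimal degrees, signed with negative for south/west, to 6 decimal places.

Point 1:
  φ: 44 + 4/60 + 11/3600 = 44.0697222
  N → positive
  Longitude: 35′ + 47.91″ = 35.79850′; 48 + 35.79850/60 = 48.5966417
  E ⇒ keep positive
Point 2:
  Latitude: 29 + 2/60 + 11.1/3600 = 29.0364167
  S → negative
  Lon: 148 + 47/60 + 4.4/3600 = 148.7845556
  W ⇒ negate
Point 3:
  φ: 36.68′ = 0.611333°; total 35.6113333
  hemisphere S, so the sign is −
  Longitude: 12.1371′ = 0.202285°; total 114.2022850
  W → negative
Point 4:
  Lat: 83° + 36/60 + 7.1/3600 = 83 + 0.600000 + 0.001972 = 83.6019722
  hemisphere S, so the sign is −
  Longitude: 17° + 4/60 + 4.6/3600 = 17 + 0.066667 + 0.001278 = 17.0679444
  W ⇒ negate

1. 44.069722, 48.596642
2. -29.036417, -148.784556
3. -35.611333, -114.202285
4. -83.601972, -17.067944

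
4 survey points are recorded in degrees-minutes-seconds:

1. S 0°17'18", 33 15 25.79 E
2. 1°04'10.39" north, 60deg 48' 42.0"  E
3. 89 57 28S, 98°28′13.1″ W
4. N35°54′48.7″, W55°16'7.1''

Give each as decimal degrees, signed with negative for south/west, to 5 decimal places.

1. -0.28833, 33.25716
2. 1.06955, 60.81167
3. -89.95778, -98.47031
4. 35.91353, -55.26864

Point 1:
  Latitude: 17′ + 18″ = 17.30000′; 0 + 17.30000/60 = 0.288333
  hemisphere S, so the sign is −
  λ: 33° + 15/60 + 25.79/3600 = 33 + 0.250000 + 0.007164 = 33.257164
  E → positive
Point 2:
  Latitude: 4′ + 10.39″ = 4.17317′; 1 + 4.17317/60 = 1.069553
  N → positive
  Lon: 48′ + 42″ = 48.70000′; 60 + 48.70000/60 = 60.811667
  E → positive
Point 3:
  φ: 89° + 57/60 + 28/3600 = 89 + 0.950000 + 0.007778 = 89.957778
  hemisphere S, so the sign is −
  Longitude: 98° + 28/60 + 13.1/3600 = 98 + 0.466667 + 0.003639 = 98.470306
  W ⇒ negate
Point 4:
  Latitude: 54′ + 48.7″ = 54.81167′; 35 + 54.81167/60 = 35.913528
  N ⇒ keep positive
  Longitude: 55 + 16/60 + 7.1/3600 = 55.268639
  hemisphere W, so the sign is −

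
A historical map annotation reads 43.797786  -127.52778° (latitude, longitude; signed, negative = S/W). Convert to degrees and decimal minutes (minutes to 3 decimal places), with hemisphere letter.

Lat: minutes = (43.797786 − 43) × 60 = 47.86716
Longitude is negative → W; |value| = 127.527780
Lon: fractional part 0.527780 → 31.66680 minutes

43° 47.867′ N, 127° 31.667′ W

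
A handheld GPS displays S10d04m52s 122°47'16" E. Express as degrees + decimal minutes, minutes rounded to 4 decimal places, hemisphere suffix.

Latitude: 4 + 52/60 = 4.866667′
Lon: seconds/60 = 0.26667; minutes = 47 + 0.26667 = 47.266667

10° 4.8667′ S, 122° 47.2667′ E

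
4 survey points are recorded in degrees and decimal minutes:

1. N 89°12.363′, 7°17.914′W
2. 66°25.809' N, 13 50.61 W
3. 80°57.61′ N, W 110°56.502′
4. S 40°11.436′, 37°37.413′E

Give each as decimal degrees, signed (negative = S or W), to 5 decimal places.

1. 89.20605, -7.29857
2. 66.43015, -13.84350
3. 80.96017, -110.94170
4. -40.19060, 37.62355

Point 1:
  φ: 12.363′ = 0.206050°; total 89.206050
  N → positive
  λ: 17.914′ = 0.298567°; total 7.298567
  W ⇒ negate
Point 2:
  φ: 66 + 25.809/60 = 66.430150
  N ⇒ keep positive
  Longitude: 50.61′ = 0.843500°; total 13.843500
  hemisphere W, so the sign is −
Point 3:
  Latitude: 57.61′ = 0.960167°; total 80.960167
  N → positive
  λ: 56.502′ = 0.941700°; total 110.941700
  W ⇒ negate
Point 4:
  Latitude: 40 + 11.436/60 = 40.190600
  S → negative
  λ: 37.413′ = 0.623550°; total 37.623550
  E ⇒ keep positive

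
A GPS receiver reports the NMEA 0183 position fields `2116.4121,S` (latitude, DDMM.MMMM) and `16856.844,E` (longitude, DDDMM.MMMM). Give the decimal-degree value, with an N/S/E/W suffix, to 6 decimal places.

21.273535° S, 168.947400° E

Lat: split at 2 digits → 21° and 16.4121′; 21 + 16.4121/60 = 21.2735350
λ: degrees = first 3 digits = 168, minutes = 56.844; 168 + 56.844/60 = 168.9474000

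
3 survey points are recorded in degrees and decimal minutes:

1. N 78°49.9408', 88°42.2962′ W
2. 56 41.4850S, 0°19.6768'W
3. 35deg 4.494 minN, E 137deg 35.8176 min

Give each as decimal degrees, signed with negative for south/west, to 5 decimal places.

1. 78.83235, -88.70494
2. -56.69142, -0.32795
3. 35.07490, 137.59696

Point 1:
  φ: 78 + 49.9408/60 = 78.832347
  N ⇒ keep positive
  Lon: 88 + 42.2962/60 = 88.704937
  W ⇒ negate
Point 2:
  Lat: 41.485′ = 0.691417°; total 56.691417
  hemisphere S, so the sign is −
  Longitude: 19.6768′ = 0.327947°; total 0.327947
  W → negative
Point 3:
  Lat: 4.494′ = 0.074900°; total 35.074900
  N → positive
  Longitude: 137 + 35.8176/60 = 137.596960
  E ⇒ keep positive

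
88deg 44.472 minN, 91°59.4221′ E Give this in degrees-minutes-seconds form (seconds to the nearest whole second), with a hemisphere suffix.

Latitude: 44.47200′ → 44′ and 0.47200 × 60 = 28.32″
Lon: fractional minutes 0.42210 × 60 = 25.33″

88°44′28″ N, 91°59′25″ E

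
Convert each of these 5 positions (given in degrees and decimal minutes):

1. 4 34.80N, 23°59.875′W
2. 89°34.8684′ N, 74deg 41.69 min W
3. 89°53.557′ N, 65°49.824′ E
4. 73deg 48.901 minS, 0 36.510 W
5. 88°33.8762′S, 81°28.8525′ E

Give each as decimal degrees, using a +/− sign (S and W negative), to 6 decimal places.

1. 4.580000, -23.997917
2. 89.581140, -74.694833
3. 89.892617, 65.830400
4. -73.815017, -0.608500
5. -88.564603, 81.480875

Point 1:
  φ: 4 + 34.8/60 = 4.5800000
  N → positive
  λ: 23 + 59.875/60 = 23.9979167
  W ⇒ negate
Point 2:
  Lat: 89 + 34.8684/60 = 89.5811400
  N → positive
  Longitude: 41.69′ = 0.694833°; total 74.6948333
  W → negative
Point 3:
  φ: 89 + 53.557/60 = 89.8926167
  N → positive
  λ: 49.824′ = 0.830400°; total 65.8304000
  E ⇒ keep positive
Point 4:
  φ: 73 + 48.901/60 = 73.8150167
  hemisphere S, so the sign is −
  λ: 36.51′ = 0.608500°; total 0.6085000
  W ⇒ negate
Point 5:
  Lat: 33.8762′ = 0.564603°; total 88.5646033
  S ⇒ negate
  Lon: 28.8525′ = 0.480875°; total 81.4808750
  E → positive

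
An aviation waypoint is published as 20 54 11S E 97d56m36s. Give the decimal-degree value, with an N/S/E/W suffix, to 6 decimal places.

Latitude: 20 + 54/60 + 11/3600 = 20.9030556
λ: 56′ + 36″ = 56.60000′; 97 + 56.60000/60 = 97.9433333

20.903056° S, 97.943333° E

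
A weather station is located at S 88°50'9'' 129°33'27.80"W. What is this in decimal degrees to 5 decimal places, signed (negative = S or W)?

-88.83583, -129.55772

φ: 50′ + 9″ = 50.15000′; 88 + 50.15000/60 = 88.835833
hemisphere S, so the sign is −
Lon: 129° + 33/60 + 27.8/3600 = 129 + 0.550000 + 0.007722 = 129.557722
W → negative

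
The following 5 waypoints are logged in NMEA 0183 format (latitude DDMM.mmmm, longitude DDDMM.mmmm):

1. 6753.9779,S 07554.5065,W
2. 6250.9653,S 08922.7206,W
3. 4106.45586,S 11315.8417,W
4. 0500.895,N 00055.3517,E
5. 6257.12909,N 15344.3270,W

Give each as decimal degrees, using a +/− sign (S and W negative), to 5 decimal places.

Point 1:
  Latitude: split at 2 digits → 67° and 53.9779′; 67 + 53.9779/60 = 67.899632
  S ⇒ negate
  Lon: split at 3 digits → 075° and 54.5065′; 75 + 54.5065/60 = 75.908442
  W ⇒ negate
Point 2:
  φ: degrees = first 2 digits = 62, minutes = 50.9653; 62 + 50.9653/60 = 62.849422
  S ⇒ negate
  λ: degrees = first 3 digits = 89, minutes = 22.7206; 89 + 22.7206/60 = 89.378677
  W → negative
Point 3:
  φ: degrees = first 2 digits = 41, minutes = 6.45586; 41 + 6.45586/60 = 41.107598
  S → negative
  Lon: degrees = first 3 digits = 113, minutes = 15.8417; 113 + 15.8417/60 = 113.264028
  W → negative
Point 4:
  Latitude: degrees = first 2 digits = 5, minutes = 0.895; 5 + 0.895/60 = 5.014917
  N ⇒ keep positive
  λ: degrees = first 3 digits = 0, minutes = 55.3517; 0 + 55.3517/60 = 0.922528
  E ⇒ keep positive
Point 5:
  φ: split at 2 digits → 62° and 57.12909′; 62 + 57.12909/60 = 62.952152
  N → positive
  Longitude: split at 3 digits → 153° and 44.327′; 153 + 44.327/60 = 153.738783
  hemisphere W, so the sign is −

1. -67.89963, -75.90844
2. -62.84942, -89.37868
3. -41.10760, -113.26403
4. 5.01492, 0.92253
5. 62.95215, -153.73878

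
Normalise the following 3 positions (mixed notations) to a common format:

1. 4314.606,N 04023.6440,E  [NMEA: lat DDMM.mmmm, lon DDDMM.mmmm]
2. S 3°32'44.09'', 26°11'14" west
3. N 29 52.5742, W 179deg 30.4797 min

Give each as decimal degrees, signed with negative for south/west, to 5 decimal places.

1. 43.24343, 40.39407
2. -3.54558, -26.18722
3. 29.87624, -179.50800

Point 1:
  Latitude: degrees = first 2 digits = 43, minutes = 14.606; 43 + 14.606/60 = 43.243433
  N → positive
  Longitude: degrees = first 3 digits = 40, minutes = 23.644; 40 + 23.644/60 = 40.394067
  E ⇒ keep positive
Point 2:
  Lat: 3° + 32/60 + 44.09/3600 = 3 + 0.533333 + 0.012247 = 3.545581
  S ⇒ negate
  Longitude: 11′ + 14″ = 11.23333′; 26 + 11.23333/60 = 26.187222
  W ⇒ negate
Point 3:
  Lat: 52.5742′ = 0.876237°; total 29.876237
  N ⇒ keep positive
  λ: 30.4797′ = 0.507995°; total 179.507995
  W ⇒ negate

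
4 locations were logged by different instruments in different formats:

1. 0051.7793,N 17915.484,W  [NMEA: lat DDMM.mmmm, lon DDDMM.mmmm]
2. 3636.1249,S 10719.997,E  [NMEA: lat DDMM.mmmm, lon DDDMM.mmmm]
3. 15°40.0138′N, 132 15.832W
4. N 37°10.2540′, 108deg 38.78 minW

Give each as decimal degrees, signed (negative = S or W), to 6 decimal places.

1. 0.862988, -179.258067
2. -36.602082, 107.333283
3. 15.666897, -132.263867
4. 37.170900, -108.646333

Point 1:
  φ: degrees = first 2 digits = 0, minutes = 51.7793; 0 + 51.7793/60 = 0.8629883
  N → positive
  Longitude: split at 3 digits → 179° and 15.484′; 179 + 15.484/60 = 179.2580667
  hemisphere W, so the sign is −
Point 2:
  Lat: split at 2 digits → 36° and 36.1249′; 36 + 36.1249/60 = 36.6020817
  S ⇒ negate
  Lon: split at 3 digits → 107° and 19.997′; 107 + 19.997/60 = 107.3332833
  E ⇒ keep positive
Point 3:
  Lat: 40.0138′ = 0.666897°; total 15.6668967
  N → positive
  λ: 132 + 15.832/60 = 132.2638667
  hemisphere W, so the sign is −
Point 4:
  φ: 10.254′ = 0.170900°; total 37.1709000
  N → positive
  λ: 38.78′ = 0.646333°; total 108.6463333
  W → negative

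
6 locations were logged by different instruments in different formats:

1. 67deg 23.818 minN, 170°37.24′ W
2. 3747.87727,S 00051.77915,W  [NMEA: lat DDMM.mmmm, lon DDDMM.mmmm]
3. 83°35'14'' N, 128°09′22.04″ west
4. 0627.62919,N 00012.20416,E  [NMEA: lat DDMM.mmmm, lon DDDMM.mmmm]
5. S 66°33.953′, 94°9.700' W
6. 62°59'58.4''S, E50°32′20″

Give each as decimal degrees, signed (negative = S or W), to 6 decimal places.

Point 1:
  Latitude: 23.818′ = 0.396967°; total 67.3969667
  N → positive
  λ: 170 + 37.24/60 = 170.6206667
  hemisphere W, so the sign is −
Point 2:
  Latitude: degrees = first 2 digits = 37, minutes = 47.87727; 37 + 47.87727/60 = 37.7979545
  S → negative
  Lon: degrees = first 3 digits = 0, minutes = 51.77915; 0 + 51.77915/60 = 0.8629858
  hemisphere W, so the sign is −
Point 3:
  φ: 83 + 35/60 + 14/3600 = 83.5872222
  N ⇒ keep positive
  λ: 128 + 9/60 + 22.04/3600 = 128.1561222
  W ⇒ negate
Point 4:
  Latitude: degrees = first 2 digits = 6, minutes = 27.62919; 6 + 27.62919/60 = 6.4604865
  N → positive
  Longitude: degrees = first 3 digits = 0, minutes = 12.20416; 0 + 12.20416/60 = 0.2034027
  E → positive
Point 5:
  Latitude: 66 + 33.953/60 = 66.5658833
  hemisphere S, so the sign is −
  λ: 94 + 9.7/60 = 94.1616667
  W ⇒ negate
Point 6:
  φ: 62° + 59/60 + 58.4/3600 = 62 + 0.983333 + 0.016222 = 62.9995556
  S ⇒ negate
  Longitude: 32′ + 20″ = 32.33333′; 50 + 32.33333/60 = 50.5388889
  E ⇒ keep positive

1. 67.396967, -170.620667
2. -37.797955, -0.862986
3. 83.587222, -128.156122
4. 6.460487, 0.203403
5. -66.565883, -94.161667
6. -62.999556, 50.538889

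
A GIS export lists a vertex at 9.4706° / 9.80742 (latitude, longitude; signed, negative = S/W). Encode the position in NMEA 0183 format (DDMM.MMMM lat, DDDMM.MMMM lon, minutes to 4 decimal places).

Lat: 9° + 0.470600 × 60 = 9° 28.236000′
Longitude: fractional part 0.807420 → 48.445200 minutes

0928.2360,N / 00948.4452,E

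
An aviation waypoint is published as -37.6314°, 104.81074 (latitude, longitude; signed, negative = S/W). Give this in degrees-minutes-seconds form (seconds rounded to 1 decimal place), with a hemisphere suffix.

Latitude is negative → S; |value| = 37.631400
φ: whole degrees 37; 37.88400′ → 37′ and 53.040″
Lon: 0.810740° → 48.64440′; 0.64440 × 60 = 38.664″

37°37′53.0″ S, 104°48′38.7″ E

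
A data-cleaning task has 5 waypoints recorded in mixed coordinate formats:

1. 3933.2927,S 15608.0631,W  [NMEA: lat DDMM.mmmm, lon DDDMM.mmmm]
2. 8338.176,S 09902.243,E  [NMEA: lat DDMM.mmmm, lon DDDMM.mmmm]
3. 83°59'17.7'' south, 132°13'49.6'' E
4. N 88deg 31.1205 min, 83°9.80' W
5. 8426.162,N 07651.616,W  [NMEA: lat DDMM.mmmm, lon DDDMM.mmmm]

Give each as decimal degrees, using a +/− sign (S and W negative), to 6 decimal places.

1. -39.554878, -156.134385
2. -83.636267, 99.037383
3. -83.988250, 132.230444
4. 88.518675, -83.163333
5. 84.436033, -76.860267

Point 1:
  φ: split at 2 digits → 39° and 33.2927′; 39 + 33.2927/60 = 39.5548783
  S ⇒ negate
  λ: degrees = first 3 digits = 156, minutes = 8.0631; 156 + 8.0631/60 = 156.1343850
  W → negative
Point 2:
  Latitude: degrees = first 2 digits = 83, minutes = 38.176; 83 + 38.176/60 = 83.6362667
  S ⇒ negate
  λ: split at 3 digits → 099° and 2.243′; 99 + 2.243/60 = 99.0373833
  E ⇒ keep positive
Point 3:
  Lat: 83° + 59/60 + 17.7/3600 = 83 + 0.983333 + 0.004917 = 83.9882500
  hemisphere S, so the sign is −
  λ: 132 + 13/60 + 49.6/3600 = 132.2304444
  E → positive
Point 4:
  Latitude: 88 + 31.1205/60 = 88.5186750
  N ⇒ keep positive
  Longitude: 83 + 9.8/60 = 83.1633333
  W → negative
Point 5:
  Lat: split at 2 digits → 84° and 26.162′; 84 + 26.162/60 = 84.4360333
  N → positive
  Longitude: degrees = first 3 digits = 76, minutes = 51.616; 76 + 51.616/60 = 76.8602667
  W → negative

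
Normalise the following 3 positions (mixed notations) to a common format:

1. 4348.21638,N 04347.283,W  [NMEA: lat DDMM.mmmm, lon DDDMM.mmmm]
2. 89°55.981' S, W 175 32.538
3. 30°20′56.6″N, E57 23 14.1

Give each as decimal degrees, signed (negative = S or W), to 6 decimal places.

1. 43.803606, -43.788050
2. -89.933017, -175.542300
3. 30.349056, 57.387250

Point 1:
  φ: degrees = first 2 digits = 43, minutes = 48.21638; 43 + 48.21638/60 = 43.8036063
  N ⇒ keep positive
  Longitude: split at 3 digits → 043° and 47.283′; 43 + 47.283/60 = 43.7880500
  hemisphere W, so the sign is −
Point 2:
  Lat: 55.981′ = 0.933017°; total 89.9330167
  S → negative
  Longitude: 32.538′ = 0.542300°; total 175.5423000
  W ⇒ negate
Point 3:
  Latitude: 30° + 20/60 + 56.6/3600 = 30 + 0.333333 + 0.015722 = 30.3490556
  N ⇒ keep positive
  Lon: 23′ + 14.1″ = 23.23500′; 57 + 23.23500/60 = 57.3872500
  E → positive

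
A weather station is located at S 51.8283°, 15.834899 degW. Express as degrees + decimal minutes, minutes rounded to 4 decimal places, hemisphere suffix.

φ: minutes = (51.828300 − 51) × 60 = 49.698000
λ: minutes = (15.834899 − 15) × 60 = 50.093940

51° 49.6980′ S, 15° 50.0939′ W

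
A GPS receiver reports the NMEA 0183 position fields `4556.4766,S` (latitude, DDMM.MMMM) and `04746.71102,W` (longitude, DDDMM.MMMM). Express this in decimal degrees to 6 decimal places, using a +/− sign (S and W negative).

-45.941277, -47.778517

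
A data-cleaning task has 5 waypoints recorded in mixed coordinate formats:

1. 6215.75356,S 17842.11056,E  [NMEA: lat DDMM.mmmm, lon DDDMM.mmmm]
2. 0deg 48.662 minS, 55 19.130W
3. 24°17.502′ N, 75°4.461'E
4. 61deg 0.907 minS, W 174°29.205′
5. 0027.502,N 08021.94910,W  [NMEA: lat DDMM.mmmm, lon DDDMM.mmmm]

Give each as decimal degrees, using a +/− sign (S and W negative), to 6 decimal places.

Point 1:
  φ: split at 2 digits → 62° and 15.75356′; 62 + 15.75356/60 = 62.2625593
  hemisphere S, so the sign is −
  λ: degrees = first 3 digits = 178, minutes = 42.11056; 178 + 42.11056/60 = 178.7018427
  E ⇒ keep positive
Point 2:
  φ: 48.662′ = 0.811033°; total 0.8110333
  S → negative
  λ: 19.13′ = 0.318833°; total 55.3188333
  hemisphere W, so the sign is −
Point 3:
  Lat: 24 + 17.502/60 = 24.2917000
  N ⇒ keep positive
  Lon: 75 + 4.461/60 = 75.0743500
  E → positive
Point 4:
  φ: 61 + 0.907/60 = 61.0151167
  S ⇒ negate
  Lon: 174 + 29.205/60 = 174.4867500
  W → negative
Point 5:
  Latitude: degrees = first 2 digits = 0, minutes = 27.502; 0 + 27.502/60 = 0.4583667
  N ⇒ keep positive
  λ: split at 3 digits → 080° and 21.9491′; 80 + 21.9491/60 = 80.3658183
  hemisphere W, so the sign is −

1. -62.262559, 178.701843
2. -0.811033, -55.318833
3. 24.291700, 75.074350
4. -61.015117, -174.486750
5. 0.458367, -80.365818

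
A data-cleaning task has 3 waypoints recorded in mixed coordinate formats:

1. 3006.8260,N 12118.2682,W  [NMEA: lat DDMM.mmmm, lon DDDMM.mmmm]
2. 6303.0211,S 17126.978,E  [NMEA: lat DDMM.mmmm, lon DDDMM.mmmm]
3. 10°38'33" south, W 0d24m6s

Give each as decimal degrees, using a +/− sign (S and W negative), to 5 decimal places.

1. 30.11377, -121.30447
2. -63.05035, 171.44963
3. -10.64250, -0.40167

Point 1:
  Lat: split at 2 digits → 30° and 6.826′; 30 + 6.826/60 = 30.113767
  N ⇒ keep positive
  λ: degrees = first 3 digits = 121, minutes = 18.2682; 121 + 18.2682/60 = 121.304470
  W ⇒ negate
Point 2:
  Latitude: split at 2 digits → 63° and 3.0211′; 63 + 3.0211/60 = 63.050352
  S → negative
  Lon: degrees = first 3 digits = 171, minutes = 26.978; 171 + 26.978/60 = 171.449633
  E ⇒ keep positive
Point 3:
  φ: 10° + 38/60 + 33/3600 = 10 + 0.633333 + 0.009167 = 10.642500
  S ⇒ negate
  Lon: 24′ + 6″ = 24.10000′; 0 + 24.10000/60 = 0.401667
  W ⇒ negate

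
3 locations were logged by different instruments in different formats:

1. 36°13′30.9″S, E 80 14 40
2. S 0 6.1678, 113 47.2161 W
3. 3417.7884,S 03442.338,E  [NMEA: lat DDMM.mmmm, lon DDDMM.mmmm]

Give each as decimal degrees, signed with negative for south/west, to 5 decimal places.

Point 1:
  Latitude: 36° + 13/60 + 30.9/3600 = 36 + 0.216667 + 0.008583 = 36.225250
  S → negative
  Lon: 14′ + 40″ = 14.66667′; 80 + 14.66667/60 = 80.244444
  E ⇒ keep positive
Point 2:
  Lat: 6.1678′ = 0.102797°; total 0.102797
  S → negative
  λ: 113 + 47.2161/60 = 113.786935
  W ⇒ negate
Point 3:
  Latitude: split at 2 digits → 34° and 17.7884′; 34 + 17.7884/60 = 34.296473
  S ⇒ negate
  Longitude: split at 3 digits → 034° and 42.338′; 34 + 42.338/60 = 34.705633
  E ⇒ keep positive

1. -36.22525, 80.24444
2. -0.10280, -113.78694
3. -34.29647, 34.70563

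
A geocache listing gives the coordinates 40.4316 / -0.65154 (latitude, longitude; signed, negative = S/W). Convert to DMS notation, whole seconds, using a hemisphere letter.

Lat: whole degrees 40; 25.89600′ → 25′ and 53.76″
Longitude is negative → W; |value| = 0.651540
λ: 0.651540 × 60 = 39.09240′ → 39′, remainder × 60 = 5.54″

40°25′54″ N, 0°39′6″ W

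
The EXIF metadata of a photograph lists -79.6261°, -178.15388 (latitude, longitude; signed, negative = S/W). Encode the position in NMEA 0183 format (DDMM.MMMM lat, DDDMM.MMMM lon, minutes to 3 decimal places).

7937.566,S / 17809.233,W

Latitude is negative → S; |value| = 79.626100
Lat: minutes = (79.626100 − 79) × 60 = 37.56600
Longitude is negative → W; |value| = 178.153880
Lon: fractional part 0.153880 → 9.23280 minutes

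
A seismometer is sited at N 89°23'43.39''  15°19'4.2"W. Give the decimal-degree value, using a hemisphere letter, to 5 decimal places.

89.39539° N, 15.31783° W

φ: 89° + 23/60 + 43.39/3600 = 89 + 0.383333 + 0.012053 = 89.395386
λ: 19′ + 4.2″ = 19.07000′; 15 + 19.07000/60 = 15.317833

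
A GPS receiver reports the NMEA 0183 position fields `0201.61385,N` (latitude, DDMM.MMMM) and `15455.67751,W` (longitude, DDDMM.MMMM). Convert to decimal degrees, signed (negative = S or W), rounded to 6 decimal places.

Latitude: degrees = first 2 digits = 2, minutes = 1.61385; 2 + 1.61385/60 = 2.0268975
N ⇒ keep positive
Lon: split at 3 digits → 154° and 55.67751′; 154 + 55.67751/60 = 154.9279585
W → negative

2.026898, -154.927959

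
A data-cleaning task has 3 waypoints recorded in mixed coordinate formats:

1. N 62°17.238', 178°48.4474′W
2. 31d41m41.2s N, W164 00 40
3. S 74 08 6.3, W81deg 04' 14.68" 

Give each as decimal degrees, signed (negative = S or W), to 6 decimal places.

1. 62.287300, -178.807457
2. 31.694778, -164.011111
3. -74.135083, -81.070744

Point 1:
  Latitude: 62 + 17.238/60 = 62.2873000
  N ⇒ keep positive
  λ: 48.4474′ = 0.807457°; total 178.8074567
  W ⇒ negate
Point 2:
  φ: 31 + 41/60 + 41.2/3600 = 31.6947778
  N ⇒ keep positive
  λ: 0′ + 40″ = 0.66667′; 164 + 0.66667/60 = 164.0111111
  W → negative
Point 3:
  φ: 74 + 8/60 + 6.3/3600 = 74.1350833
  S → negative
  Lon: 4′ + 14.68″ = 4.24467′; 81 + 4.24467/60 = 81.0707444
  W ⇒ negate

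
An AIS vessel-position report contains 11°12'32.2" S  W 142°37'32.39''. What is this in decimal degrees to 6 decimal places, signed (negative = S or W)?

-11.208944, -142.625664

Lat: 11° + 12/60 + 32.2/3600 = 11 + 0.200000 + 0.008944 = 11.2089444
hemisphere S, so the sign is −
λ: 37′ + 32.39″ = 37.53983′; 142 + 37.53983/60 = 142.6256639
W ⇒ negate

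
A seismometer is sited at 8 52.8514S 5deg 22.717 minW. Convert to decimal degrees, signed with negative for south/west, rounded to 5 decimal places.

-8.88086, -5.37862

Lat: 8 + 52.8514/60 = 8.880857
hemisphere S, so the sign is −
λ: 22.717′ = 0.378617°; total 5.378617
W ⇒ negate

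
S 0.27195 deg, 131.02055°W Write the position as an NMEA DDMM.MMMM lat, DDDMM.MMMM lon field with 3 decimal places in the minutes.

0016.317,S / 13101.233,W

Lat: fractional part 0.271950 → 16.31700 minutes
Longitude: minutes = (131.020550 − 131) × 60 = 1.23300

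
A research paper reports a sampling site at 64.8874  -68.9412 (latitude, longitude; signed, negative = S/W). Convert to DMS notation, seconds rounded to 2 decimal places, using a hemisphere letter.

Lat: 0.887400 × 60 = 53.24400′ → 53′, remainder × 60 = 14.6400″
Longitude is negative → W; |value| = 68.941200
Longitude: 0.941200° → 56.47200′; 0.47200 × 60 = 28.3200″

64°53′14.64″ N, 68°56′28.32″ W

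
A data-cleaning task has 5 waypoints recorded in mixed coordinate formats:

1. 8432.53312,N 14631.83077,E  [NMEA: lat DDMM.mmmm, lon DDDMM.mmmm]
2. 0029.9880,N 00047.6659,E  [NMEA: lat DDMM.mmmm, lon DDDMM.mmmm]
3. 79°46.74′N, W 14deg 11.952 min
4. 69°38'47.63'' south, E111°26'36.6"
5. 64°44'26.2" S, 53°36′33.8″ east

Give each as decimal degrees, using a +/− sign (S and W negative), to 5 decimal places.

1. 84.54222, 146.53051
2. 0.49980, 0.79443
3. 79.77900, -14.19920
4. -69.64656, 111.44350
5. -64.74061, 53.60939

Point 1:
  Lat: degrees = first 2 digits = 84, minutes = 32.53312; 84 + 32.53312/60 = 84.542219
  N ⇒ keep positive
  Lon: split at 3 digits → 146° and 31.83077′; 146 + 31.83077/60 = 146.530513
  E → positive
Point 2:
  Lat: split at 2 digits → 00° and 29.988′; 0 + 29.988/60 = 0.499800
  N → positive
  λ: split at 3 digits → 000° and 47.6659′; 0 + 47.6659/60 = 0.794432
  E ⇒ keep positive
Point 3:
  Latitude: 79 + 46.74/60 = 79.779000
  N ⇒ keep positive
  Lon: 14 + 11.952/60 = 14.199200
  W → negative
Point 4:
  Latitude: 38′ + 47.63″ = 38.79383′; 69 + 38.79383/60 = 69.646564
  hemisphere S, so the sign is −
  Lon: 111 + 26/60 + 36.6/3600 = 111.443500
  E ⇒ keep positive
Point 5:
  φ: 64° + 44/60 + 26.2/3600 = 64 + 0.733333 + 0.007278 = 64.740611
  hemisphere S, so the sign is −
  Lon: 53 + 36/60 + 33.8/3600 = 53.609389
  E → positive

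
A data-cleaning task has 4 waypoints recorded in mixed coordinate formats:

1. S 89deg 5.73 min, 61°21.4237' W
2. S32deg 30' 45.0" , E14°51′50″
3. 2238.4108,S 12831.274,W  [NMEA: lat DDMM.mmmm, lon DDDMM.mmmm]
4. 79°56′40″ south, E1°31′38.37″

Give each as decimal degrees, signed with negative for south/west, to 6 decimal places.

1. -89.095500, -61.357062
2. -32.512500, 14.863889
3. -22.640180, -128.521233
4. -79.944444, 1.527325

Point 1:
  Lat: 89 + 5.73/60 = 89.0955000
  S ⇒ negate
  Lon: 61 + 21.4237/60 = 61.3570617
  W ⇒ negate
Point 2:
  Latitude: 30′ + 45″ = 30.75000′; 32 + 30.75000/60 = 32.5125000
  S → negative
  Longitude: 14° + 51/60 + 50/3600 = 14 + 0.850000 + 0.013889 = 14.8638889
  E ⇒ keep positive
Point 3:
  Lat: split at 2 digits → 22° and 38.4108′; 22 + 38.4108/60 = 22.6401800
  S → negative
  λ: degrees = first 3 digits = 128, minutes = 31.274; 128 + 31.274/60 = 128.5212333
  W → negative
Point 4:
  Lat: 56′ + 40″ = 56.66667′; 79 + 56.66667/60 = 79.9444444
  hemisphere S, so the sign is −
  Lon: 31′ + 38.37″ = 31.63950′; 1 + 31.63950/60 = 1.5273250
  E → positive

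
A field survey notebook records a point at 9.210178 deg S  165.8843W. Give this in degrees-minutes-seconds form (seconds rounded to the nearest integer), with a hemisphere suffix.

9°12′37″ S, 165°53′3″ W

Latitude: whole degrees 9; 12.61068′ → 12′ and 36.64″
λ: 0.884300 × 60 = 53.05800′ → 53′, remainder × 60 = 3.48″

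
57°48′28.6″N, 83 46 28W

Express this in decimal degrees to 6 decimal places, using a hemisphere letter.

Lat: 48′ + 28.6″ = 48.47667′; 57 + 48.47667/60 = 57.8079444
λ: 46′ + 28″ = 46.46667′; 83 + 46.46667/60 = 83.7744444

57.807944° N, 83.774444° W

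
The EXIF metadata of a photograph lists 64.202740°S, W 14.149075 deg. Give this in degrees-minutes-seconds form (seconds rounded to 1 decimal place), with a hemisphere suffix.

64°12′9.9″ S, 14°08′56.7″ W

φ: 0.202740° → 12.16440′; 0.16440 × 60 = 9.864″
λ: 0.149075° → 8.94450′; 0.94450 × 60 = 56.670″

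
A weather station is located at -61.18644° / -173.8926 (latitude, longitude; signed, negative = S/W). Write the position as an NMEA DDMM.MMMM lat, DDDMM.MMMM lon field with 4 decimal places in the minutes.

6111.1864,S / 17353.5560,W

Latitude is negative → S; |value| = 61.186440
Lat: fractional part 0.186440 → 11.186400 minutes
Longitude is negative → W; |value| = 173.892600
λ: minutes = (173.892600 − 173) × 60 = 53.556000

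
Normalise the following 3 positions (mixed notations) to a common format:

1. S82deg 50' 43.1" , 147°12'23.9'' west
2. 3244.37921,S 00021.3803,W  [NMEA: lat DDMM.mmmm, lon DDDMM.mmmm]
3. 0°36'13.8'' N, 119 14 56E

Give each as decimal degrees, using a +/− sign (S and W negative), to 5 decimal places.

1. -82.84531, -147.20664
2. -32.73965, -0.35634
3. 0.60383, 119.24889

Point 1:
  Lat: 50′ + 43.1″ = 50.71833′; 82 + 50.71833/60 = 82.845306
  S ⇒ negate
  λ: 147° + 12/60 + 23.9/3600 = 147 + 0.200000 + 0.006639 = 147.206639
  hemisphere W, so the sign is −
Point 2:
  Lat: split at 2 digits → 32° and 44.37921′; 32 + 44.37921/60 = 32.739654
  S ⇒ negate
  λ: split at 3 digits → 000° and 21.3803′; 0 + 21.3803/60 = 0.356338
  W ⇒ negate
Point 3:
  φ: 36′ + 13.8″ = 36.23000′; 0 + 36.23000/60 = 0.603833
  N ⇒ keep positive
  Longitude: 119 + 14/60 + 56/3600 = 119.248889
  E → positive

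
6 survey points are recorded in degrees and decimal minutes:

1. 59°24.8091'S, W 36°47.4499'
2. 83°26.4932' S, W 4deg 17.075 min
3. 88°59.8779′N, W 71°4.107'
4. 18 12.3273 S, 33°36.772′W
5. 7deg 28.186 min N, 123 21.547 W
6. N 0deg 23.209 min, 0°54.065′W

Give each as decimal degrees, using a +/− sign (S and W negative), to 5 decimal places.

Point 1:
  Latitude: 24.8091′ = 0.413485°; total 59.413485
  S → negative
  λ: 36 + 47.4499/60 = 36.790832
  W → negative
Point 2:
  Lat: 26.4932′ = 0.441553°; total 83.441553
  hemisphere S, so the sign is −
  Longitude: 4 + 17.075/60 = 4.284583
  W ⇒ negate
Point 3:
  φ: 88 + 59.8779/60 = 88.997965
  N → positive
  Lon: 4.107′ = 0.068450°; total 71.068450
  W ⇒ negate
Point 4:
  Latitude: 12.3273′ = 0.205455°; total 18.205455
  hemisphere S, so the sign is −
  Lon: 36.772′ = 0.612867°; total 33.612867
  hemisphere W, so the sign is −
Point 5:
  Latitude: 7 + 28.186/60 = 7.469767
  N ⇒ keep positive
  Lon: 21.547′ = 0.359117°; total 123.359117
  W ⇒ negate
Point 6:
  Lat: 0 + 23.209/60 = 0.386817
  N ⇒ keep positive
  λ: 54.065′ = 0.901083°; total 0.901083
  W → negative

1. -59.41349, -36.79083
2. -83.44155, -4.28458
3. 88.99797, -71.06845
4. -18.20546, -33.61287
5. 7.46977, -123.35912
6. 0.38682, -0.90108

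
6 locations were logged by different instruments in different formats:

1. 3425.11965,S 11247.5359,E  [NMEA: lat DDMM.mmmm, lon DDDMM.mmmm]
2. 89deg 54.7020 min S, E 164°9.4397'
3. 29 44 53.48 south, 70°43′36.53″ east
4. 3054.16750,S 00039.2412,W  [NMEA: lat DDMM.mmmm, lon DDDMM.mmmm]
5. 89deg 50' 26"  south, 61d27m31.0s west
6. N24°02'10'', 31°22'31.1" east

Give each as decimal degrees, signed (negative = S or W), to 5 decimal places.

1. -34.41866, 112.79227
2. -89.91170, 164.15733
3. -29.74819, 70.72681
4. -30.90279, -0.65402
5. -89.84056, -61.45861
6. 24.03611, 31.37531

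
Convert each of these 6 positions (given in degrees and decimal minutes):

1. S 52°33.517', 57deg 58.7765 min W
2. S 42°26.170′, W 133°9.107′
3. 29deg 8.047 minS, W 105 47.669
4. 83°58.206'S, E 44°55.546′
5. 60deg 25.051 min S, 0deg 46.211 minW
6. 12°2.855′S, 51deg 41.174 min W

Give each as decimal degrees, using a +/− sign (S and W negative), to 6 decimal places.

Point 1:
  Latitude: 52 + 33.517/60 = 52.5586167
  S → negative
  λ: 57 + 58.7765/60 = 57.9796083
  hemisphere W, so the sign is −
Point 2:
  Lat: 42 + 26.17/60 = 42.4361667
  S ⇒ negate
  λ: 9.107′ = 0.151783°; total 133.1517833
  W → negative
Point 3:
  Lat: 8.047′ = 0.134117°; total 29.1341167
  S → negative
  λ: 47.669′ = 0.794483°; total 105.7944833
  W → negative
Point 4:
  Lat: 58.206′ = 0.970100°; total 83.9701000
  hemisphere S, so the sign is −
  λ: 55.546′ = 0.925767°; total 44.9257667
  E ⇒ keep positive
Point 5:
  Lat: 60 + 25.051/60 = 60.4175167
  S → negative
  λ: 46.211′ = 0.770183°; total 0.7701833
  hemisphere W, so the sign is −
Point 6:
  Lat: 12 + 2.855/60 = 12.0475833
  S → negative
  Longitude: 51 + 41.174/60 = 51.6862333
  W ⇒ negate

1. -52.558617, -57.979608
2. -42.436167, -133.151783
3. -29.134117, -105.794483
4. -83.970100, 44.925767
5. -60.417517, -0.770183
6. -12.047583, -51.686233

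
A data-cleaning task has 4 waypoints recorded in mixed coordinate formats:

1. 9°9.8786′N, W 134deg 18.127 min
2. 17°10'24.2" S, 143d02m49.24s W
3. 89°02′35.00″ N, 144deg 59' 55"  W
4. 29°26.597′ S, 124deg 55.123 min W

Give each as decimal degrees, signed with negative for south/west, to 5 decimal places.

Point 1:
  φ: 9 + 9.8786/60 = 9.164643
  N → positive
  Lon: 18.127′ = 0.302117°; total 134.302117
  W → negative
Point 2:
  φ: 17 + 10/60 + 24.2/3600 = 17.173389
  hemisphere S, so the sign is −
  Lon: 143 + 2/60 + 49.24/3600 = 143.047011
  hemisphere W, so the sign is −
Point 3:
  φ: 2′ + 35″ = 2.58333′; 89 + 2.58333/60 = 89.043056
  N ⇒ keep positive
  Longitude: 144 + 59/60 + 55/3600 = 144.998611
  W ⇒ negate
Point 4:
  Latitude: 29 + 26.597/60 = 29.443283
  S → negative
  Lon: 55.123′ = 0.918717°; total 124.918717
  W → negative

1. 9.16464, -134.30212
2. -17.17339, -143.04701
3. 89.04306, -144.99861
4. -29.44328, -124.91872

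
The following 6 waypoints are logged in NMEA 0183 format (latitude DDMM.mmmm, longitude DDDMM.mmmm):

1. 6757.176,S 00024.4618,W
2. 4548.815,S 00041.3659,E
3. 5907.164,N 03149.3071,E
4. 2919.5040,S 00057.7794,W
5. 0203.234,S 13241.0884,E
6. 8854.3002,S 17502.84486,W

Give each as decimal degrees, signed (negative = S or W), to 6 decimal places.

1. -67.952933, -0.407697
2. -45.813583, 0.689432
3. 59.119400, 31.821785
4. -29.325067, -0.962990
5. -2.053900, 132.684807
6. -88.905003, -175.047414

Point 1:
  Latitude: split at 2 digits → 67° and 57.176′; 67 + 57.176/60 = 67.9529333
  S ⇒ negate
  Lon: degrees = first 3 digits = 0, minutes = 24.4618; 0 + 24.4618/60 = 0.4076967
  W → negative
Point 2:
  φ: split at 2 digits → 45° and 48.815′; 45 + 48.815/60 = 45.8135833
  S ⇒ negate
  Longitude: degrees = first 3 digits = 0, minutes = 41.3659; 0 + 41.3659/60 = 0.6894317
  E → positive
Point 3:
  φ: split at 2 digits → 59° and 7.164′; 59 + 7.164/60 = 59.1194000
  N ⇒ keep positive
  Longitude: split at 3 digits → 031° and 49.3071′; 31 + 49.3071/60 = 31.8217850
  E → positive
Point 4:
  Latitude: degrees = first 2 digits = 29, minutes = 19.504; 29 + 19.504/60 = 29.3250667
  hemisphere S, so the sign is −
  λ: degrees = first 3 digits = 0, minutes = 57.7794; 0 + 57.7794/60 = 0.9629900
  W ⇒ negate
Point 5:
  φ: degrees = first 2 digits = 2, minutes = 3.234; 2 + 3.234/60 = 2.0539000
  S → negative
  Lon: split at 3 digits → 132° and 41.0884′; 132 + 41.0884/60 = 132.6848067
  E → positive
Point 6:
  Lat: split at 2 digits → 88° and 54.3002′; 88 + 54.3002/60 = 88.9050033
  S ⇒ negate
  Lon: split at 3 digits → 175° and 2.84486′; 175 + 2.84486/60 = 175.0474143
  W ⇒ negate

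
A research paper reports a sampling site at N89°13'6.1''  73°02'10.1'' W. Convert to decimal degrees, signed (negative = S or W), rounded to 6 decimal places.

φ: 89 + 13/60 + 6.1/3600 = 89.2183611
N → positive
λ: 73° + 2/60 + 10.1/3600 = 73 + 0.033333 + 0.002806 = 73.0361389
hemisphere W, so the sign is −

89.218361, -73.036139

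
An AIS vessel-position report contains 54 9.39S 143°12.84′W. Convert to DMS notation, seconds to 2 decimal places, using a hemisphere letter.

φ: 9.39000′ → 9′ and 0.39000 × 60 = 23.4000″
λ: 12.84000′ → 12′ and 0.84000 × 60 = 50.4000″

54°09′23.40″ S, 143°12′50.40″ W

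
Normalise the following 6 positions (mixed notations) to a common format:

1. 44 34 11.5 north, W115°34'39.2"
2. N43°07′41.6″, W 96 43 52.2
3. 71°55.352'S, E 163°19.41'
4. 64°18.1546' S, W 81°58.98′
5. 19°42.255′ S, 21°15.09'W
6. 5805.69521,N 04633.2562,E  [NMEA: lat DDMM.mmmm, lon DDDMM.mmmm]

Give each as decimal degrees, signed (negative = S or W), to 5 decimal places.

Point 1:
  Lat: 44 + 34/60 + 11.5/3600 = 44.569861
  N → positive
  Lon: 34′ + 39.2″ = 34.65333′; 115 + 34.65333/60 = 115.577556
  W ⇒ negate
Point 2:
  φ: 43° + 7/60 + 41.6/3600 = 43 + 0.116667 + 0.011556 = 43.128222
  N ⇒ keep positive
  Longitude: 96 + 43/60 + 52.2/3600 = 96.731167
  hemisphere W, so the sign is −
Point 3:
  Latitude: 71 + 55.352/60 = 71.922533
  S → negative
  Lon: 19.41′ = 0.323500°; total 163.323500
  E ⇒ keep positive
Point 4:
  φ: 64 + 18.1546/60 = 64.302577
  S → negative
  Lon: 58.98′ = 0.983000°; total 81.983000
  hemisphere W, so the sign is −
Point 5:
  Latitude: 19 + 42.255/60 = 19.704250
  S ⇒ negate
  Lon: 15.09′ = 0.251500°; total 21.251500
  hemisphere W, so the sign is −
Point 6:
  Lat: degrees = first 2 digits = 58, minutes = 5.69521; 58 + 5.69521/60 = 58.094920
  N → positive
  Longitude: split at 3 digits → 046° and 33.2562′; 46 + 33.2562/60 = 46.554270
  E ⇒ keep positive

1. 44.56986, -115.57756
2. 43.12822, -96.73117
3. -71.92253, 163.32350
4. -64.30258, -81.98300
5. -19.70425, -21.25150
6. 58.09492, 46.55427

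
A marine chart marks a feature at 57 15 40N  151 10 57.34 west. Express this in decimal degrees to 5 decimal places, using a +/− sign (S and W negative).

Latitude: 57 + 15/60 + 40/3600 = 57.261111
N → positive
Lon: 10′ + 57.34″ = 10.95567′; 151 + 10.95567/60 = 151.182594
hemisphere W, so the sign is −

57.26111, -151.18259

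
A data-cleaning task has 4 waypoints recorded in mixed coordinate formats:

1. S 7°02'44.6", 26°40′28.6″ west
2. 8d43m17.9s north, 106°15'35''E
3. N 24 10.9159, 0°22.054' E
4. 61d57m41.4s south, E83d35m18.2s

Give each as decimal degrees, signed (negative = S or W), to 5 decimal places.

Point 1:
  Lat: 2′ + 44.6″ = 2.74333′; 7 + 2.74333/60 = 7.045722
  S ⇒ negate
  λ: 26 + 40/60 + 28.6/3600 = 26.674611
  W ⇒ negate
Point 2:
  Lat: 43′ + 17.9″ = 43.29833′; 8 + 43.29833/60 = 8.721639
  N → positive
  Longitude: 106 + 15/60 + 35/3600 = 106.259722
  E ⇒ keep positive
Point 3:
  φ: 10.9159′ = 0.181932°; total 24.181932
  N → positive
  Longitude: 0 + 22.054/60 = 0.367567
  E → positive
Point 4:
  Lat: 61 + 57/60 + 41.4/3600 = 61.961500
  S ⇒ negate
  Lon: 35′ + 18.2″ = 35.30333′; 83 + 35.30333/60 = 83.588389
  E ⇒ keep positive

1. -7.04572, -26.67461
2. 8.72164, 106.25972
3. 24.18193, 0.36757
4. -61.96150, 83.58839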